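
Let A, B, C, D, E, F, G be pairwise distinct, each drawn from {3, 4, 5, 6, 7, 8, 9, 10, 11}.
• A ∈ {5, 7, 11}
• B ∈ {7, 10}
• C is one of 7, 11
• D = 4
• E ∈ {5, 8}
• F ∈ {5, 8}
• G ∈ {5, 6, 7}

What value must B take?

10

D's domain is down to {4}, so D = 4.
The 6 still-open variables together cover exactly {5, 6, 7, 8, 10, 11} — 6 values for 6 variables — and 6 appears only in G's list, so G = 6.
The 5 still-open variables draw from only 5 values {5, 7, 8, 10, 11}, so each is used; only B can be 10, hence B = 10.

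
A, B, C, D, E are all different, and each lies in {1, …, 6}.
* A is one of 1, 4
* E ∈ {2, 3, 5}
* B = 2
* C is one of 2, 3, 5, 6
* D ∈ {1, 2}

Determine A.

4

B's domain is down to {2}, so B = 2. Eliminate 2 elsewhere: C, D, E.
That leaves D = 1. Eliminate 1 elsewhere: A.
So A = 4.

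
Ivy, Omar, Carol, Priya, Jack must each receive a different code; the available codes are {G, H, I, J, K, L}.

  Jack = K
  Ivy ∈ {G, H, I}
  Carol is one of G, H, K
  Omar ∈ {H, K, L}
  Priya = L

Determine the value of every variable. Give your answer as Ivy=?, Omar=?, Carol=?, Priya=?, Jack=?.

Ivy=I, Omar=H, Carol=G, Priya=L, Jack=K

Priya's domain is down to {L}, so Priya = L. Remove L from Omar.
Jack's domain is down to {K}, so Jack = K. Eliminate K elsewhere: Omar, Carol.
Omar's domain is down to {H}, so Omar = H. Strike H from Ivy, Carol.
Carol must be G (only option left). Remove G from Ivy.
That leaves Ivy = I.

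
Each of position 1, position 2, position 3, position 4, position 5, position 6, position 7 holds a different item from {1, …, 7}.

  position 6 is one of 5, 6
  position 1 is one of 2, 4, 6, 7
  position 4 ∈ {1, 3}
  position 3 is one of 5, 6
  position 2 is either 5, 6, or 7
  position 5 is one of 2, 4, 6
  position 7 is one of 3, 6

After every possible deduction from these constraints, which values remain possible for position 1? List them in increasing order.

2, 4

The 7 variables draw from only 7 values {1, 2, 3, 4, 5, 6, 7}, so each is used; only position 4 can be 1, hence position 4 = 1.
Among the 6 still-open variables, 3 fits only position 7 (and all 6 values in {2, 3, 4, 5, 6, 7} must be used), so position 7 = 3.
The 2 variables position 3 and position 6 are confined to {5, 6}, which locks those values in; drop them from position 1, position 2, position 5.
position 2 must be 7 (only option left). So position 1 can't be 7.
No further eliminations apply; position 1 can still be any of 2, 4.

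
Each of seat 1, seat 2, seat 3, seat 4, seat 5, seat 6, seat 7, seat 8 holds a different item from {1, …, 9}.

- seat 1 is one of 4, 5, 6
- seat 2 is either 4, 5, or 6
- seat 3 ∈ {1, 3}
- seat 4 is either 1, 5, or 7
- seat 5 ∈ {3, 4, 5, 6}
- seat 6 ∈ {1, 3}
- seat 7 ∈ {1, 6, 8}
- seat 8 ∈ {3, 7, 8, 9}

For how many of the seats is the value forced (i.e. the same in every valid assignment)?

Among the 8 variables, 9 fits only seat 8 (and all 8 values in {1, 3, 4, 5, 6, 7, 8, 9} must be used), so seat 8 = 9.
The 7 still-open variables draw from only 7 values {1, 3, 4, 5, 6, 7, 8}, so each is used; only seat 4 can be 7, hence seat 4 = 7.
The 6 still-open variables together cover exactly {1, 3, 4, 5, 6, 8} — 6 values for 6 variables — and 8 appears only in seat 7's list, so seat 7 = 8.
seat 3 and seat 6 share exactly the 2 values {1, 3}; by pigeonhole those values go to them, so strike 1, 3 from seat 5.
Determined: seat 4=7, seat 7=8, seat 8=9. The other seats each still have more than one consistent value. That makes 3.

3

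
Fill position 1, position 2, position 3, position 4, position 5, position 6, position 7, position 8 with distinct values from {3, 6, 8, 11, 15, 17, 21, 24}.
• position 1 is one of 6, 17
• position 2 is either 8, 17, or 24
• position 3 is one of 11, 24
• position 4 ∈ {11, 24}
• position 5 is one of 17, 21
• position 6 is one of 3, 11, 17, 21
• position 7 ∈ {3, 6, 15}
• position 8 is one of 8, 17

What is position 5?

Among the 8 variables, 15 fits only position 7 (and all 8 values in {3, 6, 8, 11, 15, 17, 21, 24} must be used), so position 7 = 15.
The 7 still-open variables draw from only 7 values {3, 6, 8, 11, 17, 21, 24}, so each is used; only position 6 can be 3, hence position 6 = 3.
Among the 6 still-open variables, 6 fits only position 1 (and all 6 values in {6, 8, 11, 17, 21, 24} must be used), so position 1 = 6.
The 5 still-open variables draw from only 5 values {8, 11, 17, 21, 24}, so each is used; only position 5 can be 21, hence position 5 = 21.

21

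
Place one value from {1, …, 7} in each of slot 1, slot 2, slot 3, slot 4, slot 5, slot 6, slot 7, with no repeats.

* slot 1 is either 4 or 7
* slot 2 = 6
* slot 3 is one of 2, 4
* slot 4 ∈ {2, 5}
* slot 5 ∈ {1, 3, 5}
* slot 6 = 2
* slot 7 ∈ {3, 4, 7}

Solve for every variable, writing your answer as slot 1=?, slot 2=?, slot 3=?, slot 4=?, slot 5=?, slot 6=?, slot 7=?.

slot 1=7, slot 2=6, slot 3=4, slot 4=5, slot 5=1, slot 6=2, slot 7=3

slot 2's domain is down to {6}, so slot 2 = 6.
slot 6 must be 2 (only option left). Strike 2 from slot 3, slot 4.
slot 3's domain is down to {4}, so slot 3 = 4. Remove 4 from slot 1, slot 7.
slot 4 must be 5 (only option left). Remove 5 from slot 5.
That leaves slot 1 = 7. Eliminate 7 elsewhere: slot 7.
That leaves slot 7 = 3. Remove 3 from slot 5.
That leaves slot 5 = 1.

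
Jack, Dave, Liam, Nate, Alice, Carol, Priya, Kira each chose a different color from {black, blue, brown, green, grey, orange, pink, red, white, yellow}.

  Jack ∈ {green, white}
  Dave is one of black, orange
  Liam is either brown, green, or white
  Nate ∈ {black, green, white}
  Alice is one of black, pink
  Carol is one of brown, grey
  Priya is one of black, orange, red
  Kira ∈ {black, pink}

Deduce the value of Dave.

The 8 variables draw from only 8 values {black, brown, green, grey, orange, pink, red, white}, so each is used; only Carol can be grey, hence Carol = grey.
Among the 7 still-open variables, brown fits only Liam (and all 7 values in {black, brown, green, orange, pink, red, white} must be used), so Liam = brown.
The 6 still-open variables draw from only 6 values {black, green, orange, pink, red, white}, so each is used; only Priya can be red, hence Priya = red.
The 5 still-open variables together cover exactly {black, green, orange, pink, white} — 5 values for 5 variables — and orange appears only in Dave's list, so Dave = orange.

orange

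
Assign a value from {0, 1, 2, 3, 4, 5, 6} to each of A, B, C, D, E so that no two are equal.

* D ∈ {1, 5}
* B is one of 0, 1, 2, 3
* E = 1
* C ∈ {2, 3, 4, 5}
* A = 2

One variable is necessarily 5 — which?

D

A has just one choice, so A = 2. Strike 2 from B, C.
That leaves E = 1. Strike 1 from B, D.
So 5 goes to D.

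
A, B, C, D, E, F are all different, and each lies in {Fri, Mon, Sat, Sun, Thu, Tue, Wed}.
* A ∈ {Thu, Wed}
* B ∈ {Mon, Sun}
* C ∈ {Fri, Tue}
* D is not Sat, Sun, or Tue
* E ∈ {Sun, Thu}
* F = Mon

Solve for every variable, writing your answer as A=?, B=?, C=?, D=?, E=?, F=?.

A=Wed, B=Sun, C=Tue, D=Fri, E=Thu, F=Mon

F has just one choice, so F = Mon. Remove Mon from B, D.
B's domain is down to {Sun}, so B = Sun. Remove Sun from E.
That leaves E = Thu. Strike Thu from A, D.
A's domain is down to {Wed}, so A = Wed. Eliminate Wed elsewhere: D.
D has just one choice, so D = Fri. Eliminate Fri elsewhere: C.
C has just one choice, so C = Tue.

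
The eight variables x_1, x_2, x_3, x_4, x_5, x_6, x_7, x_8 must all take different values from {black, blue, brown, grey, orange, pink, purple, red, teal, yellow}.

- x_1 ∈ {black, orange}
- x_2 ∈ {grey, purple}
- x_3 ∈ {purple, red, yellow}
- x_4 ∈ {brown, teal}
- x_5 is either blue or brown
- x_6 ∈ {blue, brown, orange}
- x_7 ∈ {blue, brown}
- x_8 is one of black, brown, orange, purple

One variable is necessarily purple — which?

x_8

x_5 and x_7 between them cover only {blue, brown} — a naked pair. Remove those values from x_4, x_6, x_8.
That leaves x_4 = teal.
x_6 has just one choice, so x_6 = orange. Eliminate orange elsewhere: x_1, x_8.
x_1 has just one choice, so x_1 = black. Strike black from x_8.
So purple goes to x_8.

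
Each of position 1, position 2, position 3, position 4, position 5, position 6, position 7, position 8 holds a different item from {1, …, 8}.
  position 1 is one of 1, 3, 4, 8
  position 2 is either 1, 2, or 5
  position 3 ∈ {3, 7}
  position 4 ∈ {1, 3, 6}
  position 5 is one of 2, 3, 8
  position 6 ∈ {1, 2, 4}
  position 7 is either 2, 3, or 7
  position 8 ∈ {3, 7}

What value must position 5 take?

8

Among the 8 variables, 5 fits only position 2 (and all 8 values in {1, 2, 3, 4, 5, 6, 7, 8} must be used), so position 2 = 5.
Among the 7 still-open variables, 6 fits only position 4 (and all 7 values in {1, 2, 3, 4, 6, 7, 8} must be used), so position 4 = 6.
position 3 and position 8 between them cover only {3, 7} — a naked pair. Remove those values from position 1, position 5, position 7.
That leaves position 7 = 2. Remove 2 from position 5, position 6.
So position 5 = 8.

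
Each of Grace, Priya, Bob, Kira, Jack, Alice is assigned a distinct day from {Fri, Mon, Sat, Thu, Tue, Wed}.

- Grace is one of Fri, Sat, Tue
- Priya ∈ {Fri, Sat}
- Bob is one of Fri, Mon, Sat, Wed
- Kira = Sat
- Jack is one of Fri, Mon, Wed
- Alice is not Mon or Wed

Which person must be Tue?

Grace

Kira's domain is down to {Sat}, so Kira = Sat. Eliminate Sat elsewhere: Grace, Priya, Bob, Alice.
That leaves Priya = Fri. Strike Fri from Grace, Bob, Jack, Alice.
So Tue goes to Grace.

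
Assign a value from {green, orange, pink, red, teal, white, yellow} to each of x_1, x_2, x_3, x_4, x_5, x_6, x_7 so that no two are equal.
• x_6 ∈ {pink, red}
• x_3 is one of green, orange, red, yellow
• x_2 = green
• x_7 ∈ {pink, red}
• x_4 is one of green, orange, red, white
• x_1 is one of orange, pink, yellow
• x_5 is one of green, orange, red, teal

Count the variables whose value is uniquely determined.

x_2 must be green (only option left). Strike green from x_3, x_4, x_5.
Among the 6 still-open variables, teal fits only x_5 (and all 6 values in {orange, pink, red, teal, white, yellow} must be used), so x_5 = teal.
Among the 5 still-open variables, white fits only x_4 (and all 5 values in {orange, pink, red, white, yellow} must be used), so x_4 = white.
The 2 variables x_6 and x_7 are confined to {pink, red}, which locks those values in; drop them from x_1, x_3.
Determined: x_2=green, x_4=white, x_5=teal. The other variables each still have more than one consistent value. That makes 3.

3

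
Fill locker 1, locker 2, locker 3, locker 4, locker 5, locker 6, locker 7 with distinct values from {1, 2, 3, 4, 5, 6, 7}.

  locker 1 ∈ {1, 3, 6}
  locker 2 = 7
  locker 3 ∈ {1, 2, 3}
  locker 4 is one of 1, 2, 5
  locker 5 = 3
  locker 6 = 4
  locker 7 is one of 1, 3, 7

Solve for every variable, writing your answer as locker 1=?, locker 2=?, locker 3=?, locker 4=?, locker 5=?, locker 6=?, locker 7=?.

locker 2's domain is down to {7}, so locker 2 = 7. Eliminate 7 elsewhere: locker 7.
locker 5 must be 3 (only option left). So locker 1, locker 3, locker 7 can't be 3.
locker 6 must be 4 (only option left).
locker 7's domain is down to {1}, so locker 7 = 1. So locker 1, locker 3, locker 4 can't be 1.
locker 1 has just one choice, so locker 1 = 6.
locker 3 has just one choice, so locker 3 = 2. So locker 4 can't be 2.
locker 4 has just one choice, so locker 4 = 5.

locker 1=6, locker 2=7, locker 3=2, locker 4=5, locker 5=3, locker 6=4, locker 7=1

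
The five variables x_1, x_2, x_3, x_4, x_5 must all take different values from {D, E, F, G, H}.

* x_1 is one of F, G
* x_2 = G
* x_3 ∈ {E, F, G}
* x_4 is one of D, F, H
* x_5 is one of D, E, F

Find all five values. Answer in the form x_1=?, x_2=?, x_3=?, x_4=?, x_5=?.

x_1=F, x_2=G, x_3=E, x_4=H, x_5=D

x_2's domain is down to {G}, so x_2 = G. So x_1, x_3 can't be G.
x_1's domain is down to {F}, so x_1 = F. Strike F from x_3, x_4, x_5.
x_3's domain is down to {E}, so x_3 = E. So x_5 can't be E.
That leaves x_5 = D. Remove D from x_4.
x_4 must be H (only option left).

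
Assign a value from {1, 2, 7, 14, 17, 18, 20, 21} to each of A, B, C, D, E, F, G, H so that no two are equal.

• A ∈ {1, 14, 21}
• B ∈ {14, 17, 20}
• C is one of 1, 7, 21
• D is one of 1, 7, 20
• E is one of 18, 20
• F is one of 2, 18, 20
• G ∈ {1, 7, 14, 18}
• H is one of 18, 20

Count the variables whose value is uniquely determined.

The 8 variables together cover exactly {1, 2, 7, 14, 17, 18, 20, 21} — 8 values for 8 variables — and 2 appears only in F's list, so F = 2.
The 7 still-open variables together cover exactly {1, 7, 14, 17, 18, 20, 21} — 7 values for 7 variables — and 17 appears only in B's list, so B = 17.
E and H between them cover only {18, 20} — a naked pair. Remove those values from D, G.
Determined: B=17, F=2. The other variables each still have more than one consistent value. That makes 2.

2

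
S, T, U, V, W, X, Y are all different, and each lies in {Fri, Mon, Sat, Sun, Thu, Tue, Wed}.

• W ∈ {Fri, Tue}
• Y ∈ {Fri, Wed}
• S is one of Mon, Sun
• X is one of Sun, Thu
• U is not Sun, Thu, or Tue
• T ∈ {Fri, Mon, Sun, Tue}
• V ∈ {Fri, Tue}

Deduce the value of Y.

Wed

Among the 7 variables, Sat fits only U (and all 7 values in {Fri, Mon, Sat, Sun, Thu, Tue, Wed} must be used), so U = Sat.
Among the 6 still-open variables, Thu fits only X (and all 6 values in {Fri, Mon, Sun, Thu, Tue, Wed} must be used), so X = Thu.
The 5 still-open variables draw from only 5 values {Fri, Mon, Sun, Tue, Wed}, so each is used; only Y can be Wed, hence Y = Wed.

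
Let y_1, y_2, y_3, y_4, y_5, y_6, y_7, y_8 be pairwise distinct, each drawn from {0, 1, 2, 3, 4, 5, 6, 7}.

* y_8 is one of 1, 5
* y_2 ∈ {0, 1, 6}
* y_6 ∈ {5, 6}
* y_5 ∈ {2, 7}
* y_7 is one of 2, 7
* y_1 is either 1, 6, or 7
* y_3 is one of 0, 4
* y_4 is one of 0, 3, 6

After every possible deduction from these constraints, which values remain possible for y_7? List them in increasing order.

2, 7

The 8 variables draw from only 8 values {0, 1, 2, 3, 4, 5, 6, 7}, so each is used; only y_4 can be 3, hence y_4 = 3.
The 7 still-open variables draw from only 7 values {0, 1, 2, 4, 5, 6, 7}, so each is used; only y_3 can be 4, hence y_3 = 4.
The 6 still-open variables draw from only 6 values {0, 1, 2, 5, 6, 7}, so each is used; only y_2 can be 0, hence y_2 = 0.
The 2 variables y_5 and y_7 are confined to {2, 7}, which locks those values in; drop them from y_1.
No further eliminations apply; y_7 can still be any of 2, 7.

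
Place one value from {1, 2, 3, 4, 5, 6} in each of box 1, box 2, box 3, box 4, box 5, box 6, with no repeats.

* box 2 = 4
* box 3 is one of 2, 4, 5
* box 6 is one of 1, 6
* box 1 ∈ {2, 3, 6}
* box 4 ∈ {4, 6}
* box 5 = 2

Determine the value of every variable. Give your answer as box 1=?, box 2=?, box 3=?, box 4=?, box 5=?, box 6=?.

box 2 has just one choice, so box 2 = 4. Remove 4 from box 3, box 4.
That leaves box 4 = 6. Eliminate 6 elsewhere: box 1, box 6.
That leaves box 5 = 2. So box 1, box 3 can't be 2.
box 6 must be 1 (only option left).
box 1's domain is down to {3}, so box 1 = 3.
That leaves box 3 = 5.

box 1=3, box 2=4, box 3=5, box 4=6, box 5=2, box 6=1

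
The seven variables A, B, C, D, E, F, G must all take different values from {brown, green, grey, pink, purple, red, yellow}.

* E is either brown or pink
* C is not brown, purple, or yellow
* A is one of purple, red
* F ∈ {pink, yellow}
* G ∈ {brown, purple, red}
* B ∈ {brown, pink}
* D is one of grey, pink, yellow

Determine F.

Among the 7 variables, green fits only C (and all 7 values in {brown, green, grey, pink, purple, red, yellow} must be used), so C = green.
The 6 still-open variables draw from only 6 values {brown, grey, pink, purple, red, yellow}, so each is used; only D can be grey, hence D = grey.
Among the 5 still-open variables, yellow fits only F (and all 5 values in {brown, pink, purple, red, yellow} must be used), so F = yellow.

yellow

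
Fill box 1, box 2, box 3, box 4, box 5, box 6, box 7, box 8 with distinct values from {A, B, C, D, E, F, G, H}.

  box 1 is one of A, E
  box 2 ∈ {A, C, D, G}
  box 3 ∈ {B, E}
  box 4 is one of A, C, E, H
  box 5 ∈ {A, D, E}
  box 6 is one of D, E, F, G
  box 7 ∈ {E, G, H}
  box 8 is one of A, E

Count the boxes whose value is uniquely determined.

3

The 8 variables together cover exactly {A, B, C, D, E, F, G, H} — 8 values for 8 variables — and B appears only in box 3's list, so box 3 = B.
The 7 still-open variables together cover exactly {A, C, D, E, F, G, H} — 7 values for 7 variables — and F appears only in box 6's list, so box 6 = F.
box 1 and box 8 share exactly the 2 values {A, E}; by pigeonhole those values go to them, so strike A, E from box 2, box 4, box 5, box 7.
box 5's domain is down to {D}, so box 5 = D. Remove D from box 2.
Determined: box 3=B, box 5=D, box 6=F. The other boxes each still have more than one consistent value. That makes 3.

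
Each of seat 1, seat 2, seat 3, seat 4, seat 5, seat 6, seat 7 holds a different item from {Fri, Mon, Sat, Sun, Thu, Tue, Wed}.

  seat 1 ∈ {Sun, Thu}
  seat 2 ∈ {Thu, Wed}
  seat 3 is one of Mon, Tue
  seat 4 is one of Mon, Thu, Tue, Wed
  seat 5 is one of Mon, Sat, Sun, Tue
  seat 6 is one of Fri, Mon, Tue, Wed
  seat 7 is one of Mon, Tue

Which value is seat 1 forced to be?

Sun

The 7 variables together cover exactly {Fri, Mon, Sat, Sun, Thu, Tue, Wed} — 7 values for 7 variables — and Fri appears only in seat 6's list, so seat 6 = Fri.
The 6 still-open variables draw from only 6 values {Mon, Sat, Sun, Thu, Tue, Wed}, so each is used; only seat 5 can be Sat, hence seat 5 = Sat.
The 5 still-open variables together cover exactly {Mon, Sun, Thu, Tue, Wed} — 5 values for 5 variables — and Sun appears only in seat 1's list, so seat 1 = Sun.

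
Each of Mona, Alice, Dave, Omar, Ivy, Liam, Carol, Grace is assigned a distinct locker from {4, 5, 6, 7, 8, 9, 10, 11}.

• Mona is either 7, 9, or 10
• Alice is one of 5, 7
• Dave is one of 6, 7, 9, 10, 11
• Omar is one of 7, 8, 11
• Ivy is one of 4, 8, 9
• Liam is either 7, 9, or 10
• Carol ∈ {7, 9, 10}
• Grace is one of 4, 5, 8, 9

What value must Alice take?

The 8 variables draw from only 8 values {4, 5, 6, 7, 8, 9, 10, 11}, so each is used; only Dave can be 6, hence Dave = 6.
The 7 still-open variables together cover exactly {4, 5, 7, 8, 9, 10, 11} — 7 values for 7 variables — and 11 appears only in Omar's list, so Omar = 11.
The 3 variables Mona, Liam, Carol are confined to {7, 9, 10}, which locks those values in; drop them from Alice, Ivy, Grace.
So Alice = 5.

5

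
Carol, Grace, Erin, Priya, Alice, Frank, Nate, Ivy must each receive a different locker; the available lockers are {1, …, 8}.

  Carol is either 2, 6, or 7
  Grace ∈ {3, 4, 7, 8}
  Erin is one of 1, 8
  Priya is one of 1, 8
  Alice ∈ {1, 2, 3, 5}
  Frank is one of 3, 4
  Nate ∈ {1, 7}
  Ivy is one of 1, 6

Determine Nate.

Among the 8 variables, 5 fits only Alice (and all 8 values in {1, 2, 3, 4, 5, 6, 7, 8} must be used), so Alice = 5.
The 7 still-open variables draw from only 7 values {1, 2, 3, 4, 6, 7, 8}, so each is used; only Carol can be 2, hence Carol = 2.
The 6 still-open variables draw from only 6 values {1, 3, 4, 6, 7, 8}, so each is used; only Ivy can be 6, hence Ivy = 6.
Erin and Priya between them cover only {1, 8} — a naked pair. Remove those values from Grace, Nate.
So Nate = 7.

7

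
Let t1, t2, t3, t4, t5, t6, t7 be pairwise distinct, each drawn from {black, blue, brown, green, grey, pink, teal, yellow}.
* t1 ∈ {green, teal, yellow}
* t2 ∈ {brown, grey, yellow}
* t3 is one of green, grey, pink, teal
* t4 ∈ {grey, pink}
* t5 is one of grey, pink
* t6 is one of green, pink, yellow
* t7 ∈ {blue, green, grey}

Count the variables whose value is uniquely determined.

2

Among the 7 variables, blue fits only t7 (and all 7 values in {blue, brown, green, grey, pink, teal, yellow} must be used), so t7 = blue.
The 6 still-open variables draw from only 6 values {brown, green, grey, pink, teal, yellow}, so each is used; only t2 can be brown, hence t2 = brown.
t4 and t5 between them cover only {grey, pink} — a naked pair. Remove those values from t3, t6.
Determined: t2=brown, t7=blue. The other variables each still have more than one consistent value. That makes 2.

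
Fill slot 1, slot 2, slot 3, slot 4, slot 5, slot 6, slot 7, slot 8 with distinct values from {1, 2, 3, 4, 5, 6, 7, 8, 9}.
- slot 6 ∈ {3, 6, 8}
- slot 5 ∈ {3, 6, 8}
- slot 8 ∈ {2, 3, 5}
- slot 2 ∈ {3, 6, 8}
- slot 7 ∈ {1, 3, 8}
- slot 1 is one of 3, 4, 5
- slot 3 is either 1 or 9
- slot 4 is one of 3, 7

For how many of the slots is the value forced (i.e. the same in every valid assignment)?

3

slot 2, slot 5, slot 6 between them cover only {3, 6, 8} — a naked triple. Remove those values from slot 1, slot 4, slot 7, slot 8.
That leaves slot 4 = 7.
slot 7 has just one choice, so slot 7 = 1. Strike 1 from slot 3.
That leaves slot 3 = 9.
Determined: slot 3=9, slot 4=7, slot 7=1. The other slots each still have more than one consistent value. That makes 3.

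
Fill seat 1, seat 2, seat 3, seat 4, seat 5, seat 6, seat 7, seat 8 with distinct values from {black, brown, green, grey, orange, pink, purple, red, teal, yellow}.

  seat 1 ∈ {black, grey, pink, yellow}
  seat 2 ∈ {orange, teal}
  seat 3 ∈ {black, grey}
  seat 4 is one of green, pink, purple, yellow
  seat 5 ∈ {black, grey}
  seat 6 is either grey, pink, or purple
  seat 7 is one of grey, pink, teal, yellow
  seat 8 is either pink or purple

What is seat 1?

yellow

The 8 variables together cover exactly {black, green, grey, orange, pink, purple, teal, yellow} — 8 values for 8 variables — and green appears only in seat 4's list, so seat 4 = green.
The 7 still-open variables draw from only 7 values {black, grey, orange, pink, purple, teal, yellow}, so each is used; only seat 2 can be orange, hence seat 2 = orange.
Among the 6 still-open variables, teal fits only seat 7 (and all 6 values in {black, grey, pink, purple, teal, yellow} must be used), so seat 7 = teal.
Among the 5 still-open variables, yellow fits only seat 1 (and all 5 values in {black, grey, pink, purple, yellow} must be used), so seat 1 = yellow.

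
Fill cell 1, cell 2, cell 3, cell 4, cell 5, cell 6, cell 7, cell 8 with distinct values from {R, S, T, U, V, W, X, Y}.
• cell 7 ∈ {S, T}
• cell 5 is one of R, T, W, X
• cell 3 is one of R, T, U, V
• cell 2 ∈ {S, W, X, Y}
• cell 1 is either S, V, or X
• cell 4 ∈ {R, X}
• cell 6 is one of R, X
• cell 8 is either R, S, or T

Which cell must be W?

Among the 8 variables, U fits only cell 3 (and all 8 values in {R, S, T, U, V, W, X, Y} must be used), so cell 3 = U.
The 7 still-open variables draw from only 7 values {R, S, T, V, W, X, Y}, so each is used; only cell 1 can be V, hence cell 1 = V.
Among the 6 still-open variables, Y fits only cell 2 (and all 6 values in {R, S, T, W, X, Y} must be used), so cell 2 = Y.
The 5 still-open variables draw from only 5 values {R, S, T, W, X}, so each is used; only cell 5 can be W, hence cell 5 = W.

cell 5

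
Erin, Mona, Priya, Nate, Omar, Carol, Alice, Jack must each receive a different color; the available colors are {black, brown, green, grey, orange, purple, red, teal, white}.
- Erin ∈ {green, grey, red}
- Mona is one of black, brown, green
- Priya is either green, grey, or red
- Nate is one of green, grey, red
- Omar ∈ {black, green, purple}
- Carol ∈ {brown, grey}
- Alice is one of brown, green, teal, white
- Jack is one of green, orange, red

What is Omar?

purple

Erin, Priya, Nate share exactly the 3 values {green, grey, red}; by pigeonhole those values go to them, so strike green, grey, red from Mona, Omar, Carol, Alice, Jack.
Carol has just one choice, so Carol = brown. So Mona, Alice can't be brown.
Jack must be orange (only option left).
That leaves Mona = black. Strike black from Omar.
So Omar = purple.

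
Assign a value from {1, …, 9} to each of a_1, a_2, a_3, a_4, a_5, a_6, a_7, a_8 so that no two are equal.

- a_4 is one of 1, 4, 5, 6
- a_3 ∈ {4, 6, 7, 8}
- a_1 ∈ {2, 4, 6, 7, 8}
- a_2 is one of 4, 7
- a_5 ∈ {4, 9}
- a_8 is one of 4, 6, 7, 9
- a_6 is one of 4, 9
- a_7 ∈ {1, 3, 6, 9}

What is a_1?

a_5 and a_6 between them cover only {4, 9} — a naked pair. Remove those values from a_1, a_2, a_3, a_4, a_7, a_8.
a_2's domain is down to {7}, so a_2 = 7. Remove 7 from a_1, a_3, a_8.
a_8's domain is down to {6}, so a_8 = 6. So a_1, a_3, a_4, a_7 can't be 6.
a_3's domain is down to {8}, so a_3 = 8. So a_1 can't be 8.
So a_1 = 2.

2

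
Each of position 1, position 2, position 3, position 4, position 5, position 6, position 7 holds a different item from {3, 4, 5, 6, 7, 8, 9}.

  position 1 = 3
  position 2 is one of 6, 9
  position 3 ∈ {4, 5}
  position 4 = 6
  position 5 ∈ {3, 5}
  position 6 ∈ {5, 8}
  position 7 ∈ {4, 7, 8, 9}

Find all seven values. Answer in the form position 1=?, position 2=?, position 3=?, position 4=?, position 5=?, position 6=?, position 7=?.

position 1 has just one choice, so position 1 = 3. Strike 3 from position 5.
position 4's domain is down to {6}, so position 4 = 6. Strike 6 from position 2.
position 5's domain is down to {5}, so position 5 = 5. So position 3, position 6 can't be 5.
position 6's domain is down to {8}, so position 6 = 8. Eliminate 8 elsewhere: position 7.
position 2's domain is down to {9}, so position 2 = 9. Strike 9 from position 7.
position 3 must be 4 (only option left). So position 7 can't be 4.
That leaves position 7 = 7.

position 1=3, position 2=9, position 3=4, position 4=6, position 5=5, position 6=8, position 7=7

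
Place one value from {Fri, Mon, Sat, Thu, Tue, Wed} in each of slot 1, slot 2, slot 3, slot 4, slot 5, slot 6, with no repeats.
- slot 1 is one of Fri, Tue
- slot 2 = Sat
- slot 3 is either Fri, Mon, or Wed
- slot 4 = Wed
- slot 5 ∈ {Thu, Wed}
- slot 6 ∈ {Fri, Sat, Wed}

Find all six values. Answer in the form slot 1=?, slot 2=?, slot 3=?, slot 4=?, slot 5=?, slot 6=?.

slot 2 must be Sat (only option left). Strike Sat from slot 6.
That leaves slot 4 = Wed. So slot 3, slot 5, slot 6 can't be Wed.
slot 5's domain is down to {Thu}, so slot 5 = Thu.
slot 6 must be Fri (only option left). Eliminate Fri elsewhere: slot 1, slot 3.
slot 1's domain is down to {Tue}, so slot 1 = Tue.
slot 3 must be Mon (only option left).

slot 1=Tue, slot 2=Sat, slot 3=Mon, slot 4=Wed, slot 5=Thu, slot 6=Fri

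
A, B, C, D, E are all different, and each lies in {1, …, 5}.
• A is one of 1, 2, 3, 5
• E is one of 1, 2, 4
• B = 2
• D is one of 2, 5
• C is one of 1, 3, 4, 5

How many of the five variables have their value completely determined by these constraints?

2

B has just one choice, so B = 2. So A, D, E can't be 2.
That leaves D = 5. Remove 5 from A, C.
Determined: B=2, D=5. The other variables each still have more than one consistent value. That makes 2.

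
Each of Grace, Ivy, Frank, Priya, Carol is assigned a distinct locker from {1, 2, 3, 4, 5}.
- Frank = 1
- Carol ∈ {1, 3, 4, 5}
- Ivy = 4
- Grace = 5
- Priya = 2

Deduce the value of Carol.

3

Grace's domain is down to {5}, so Grace = 5. Remove 5 from Carol.
That leaves Ivy = 4. Eliminate 4 elsewhere: Carol.
Frank must be 1 (only option left). Eliminate 1 elsewhere: Carol.
So Carol = 3.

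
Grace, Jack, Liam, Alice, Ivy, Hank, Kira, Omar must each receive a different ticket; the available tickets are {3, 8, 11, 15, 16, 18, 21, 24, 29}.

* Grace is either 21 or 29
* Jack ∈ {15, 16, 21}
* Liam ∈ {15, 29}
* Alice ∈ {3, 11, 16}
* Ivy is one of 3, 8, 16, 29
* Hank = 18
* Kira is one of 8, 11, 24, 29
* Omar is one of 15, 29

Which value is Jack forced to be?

16

Hank has just one choice, so Hank = 18.
Liam and Omar share exactly the 2 values {15, 29}; by pigeonhole those values go to them, so strike 15, 29 from Grace, Jack, Ivy, Kira.
That leaves Grace = 21. Remove 21 from Jack.
So Jack = 16.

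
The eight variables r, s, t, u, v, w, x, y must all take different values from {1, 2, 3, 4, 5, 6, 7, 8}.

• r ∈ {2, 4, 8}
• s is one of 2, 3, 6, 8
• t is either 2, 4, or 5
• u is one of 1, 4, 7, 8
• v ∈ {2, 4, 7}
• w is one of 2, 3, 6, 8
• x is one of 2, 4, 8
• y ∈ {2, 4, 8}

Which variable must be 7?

v

The 8 variables draw from only 8 values {1, 2, 3, 4, 5, 6, 7, 8}, so each is used; only u can be 1, hence u = 1.
Among the 7 still-open variables, 5 fits only t (and all 7 values in {2, 3, 4, 5, 6, 7, 8} must be used), so t = 5.
The 6 still-open variables draw from only 6 values {2, 3, 4, 6, 7, 8}, so each is used; only v can be 7, hence v = 7.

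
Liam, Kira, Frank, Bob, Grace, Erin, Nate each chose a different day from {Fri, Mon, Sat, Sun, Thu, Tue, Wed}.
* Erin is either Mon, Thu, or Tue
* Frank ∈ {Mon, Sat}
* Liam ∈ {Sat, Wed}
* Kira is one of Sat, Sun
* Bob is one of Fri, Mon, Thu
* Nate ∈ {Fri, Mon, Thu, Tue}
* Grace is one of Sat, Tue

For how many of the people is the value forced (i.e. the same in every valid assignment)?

The 7 variables draw from only 7 values {Fri, Mon, Sat, Sun, Thu, Tue, Wed}, so each is used; only Kira can be Sun, hence Kira = Sun.
The 6 still-open variables together cover exactly {Fri, Mon, Sat, Thu, Tue, Wed} — 6 values for 6 variables — and Wed appears only in Liam's list, so Liam = Wed.
Determined: Liam=Wed, Kira=Sun. The other people each still have more than one consistent value. That makes 2.

2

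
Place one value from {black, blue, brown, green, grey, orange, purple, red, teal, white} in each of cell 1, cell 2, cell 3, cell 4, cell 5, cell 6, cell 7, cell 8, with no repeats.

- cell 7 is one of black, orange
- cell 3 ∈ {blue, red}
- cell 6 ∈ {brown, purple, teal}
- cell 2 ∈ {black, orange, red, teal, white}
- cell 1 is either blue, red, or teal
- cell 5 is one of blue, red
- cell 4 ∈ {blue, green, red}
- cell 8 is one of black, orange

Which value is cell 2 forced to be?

The 2 variables cell 3 and cell 5 are confined to {blue, red}, which locks those values in; drop them from cell 1, cell 2, cell 4.
That leaves cell 1 = teal. Strike teal from cell 2, cell 6.
cell 4's domain is down to {green}, so cell 4 = green.
cell 7 and cell 8 share exactly the 2 values {black, orange}; by pigeonhole those values go to them, so strike black, orange from cell 2.
So cell 2 = white.

white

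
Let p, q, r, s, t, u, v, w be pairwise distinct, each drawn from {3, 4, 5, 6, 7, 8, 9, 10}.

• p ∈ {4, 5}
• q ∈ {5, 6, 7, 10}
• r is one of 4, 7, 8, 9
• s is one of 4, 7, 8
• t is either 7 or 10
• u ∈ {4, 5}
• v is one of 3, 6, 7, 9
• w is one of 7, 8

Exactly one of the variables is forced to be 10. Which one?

t

The 8 variables together cover exactly {3, 4, 5, 6, 7, 8, 9, 10} — 8 values for 8 variables — and 3 appears only in v's list, so v = 3.
Among the 7 still-open variables, 6 fits only q (and all 7 values in {4, 5, 6, 7, 8, 9, 10} must be used), so q = 6.
The 6 still-open variables together cover exactly {4, 5, 7, 8, 9, 10} — 6 values for 6 variables — and 9 appears only in r's list, so r = 9.
The 5 still-open variables draw from only 5 values {4, 5, 7, 8, 10}, so each is used; only t can be 10, hence t = 10.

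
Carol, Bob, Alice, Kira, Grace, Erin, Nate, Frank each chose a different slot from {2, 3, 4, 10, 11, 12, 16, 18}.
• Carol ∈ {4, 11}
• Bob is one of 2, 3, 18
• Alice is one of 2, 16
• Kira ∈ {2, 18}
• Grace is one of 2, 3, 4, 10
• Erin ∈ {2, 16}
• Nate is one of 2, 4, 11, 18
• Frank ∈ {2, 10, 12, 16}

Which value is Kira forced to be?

The 8 variables draw from only 8 values {2, 3, 4, 10, 11, 12, 16, 18}, so each is used; only Frank can be 12, hence Frank = 12.
Among the 7 still-open variables, 10 fits only Grace (and all 7 values in {2, 3, 4, 10, 11, 16, 18} must be used), so Grace = 10.
The 6 still-open variables together cover exactly {2, 3, 4, 11, 16, 18} — 6 values for 6 variables — and 3 appears only in Bob's list, so Bob = 3.
Alice and Erin share exactly the 2 values {2, 16}; by pigeonhole those values go to them, so strike 2, 16 from Kira, Nate.
So Kira = 18.

18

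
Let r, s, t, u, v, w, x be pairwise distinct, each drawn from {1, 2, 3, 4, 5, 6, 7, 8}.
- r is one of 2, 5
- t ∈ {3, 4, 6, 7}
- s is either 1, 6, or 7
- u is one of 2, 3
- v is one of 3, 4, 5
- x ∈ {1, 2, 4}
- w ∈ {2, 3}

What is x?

u and w between them cover only {2, 3} — a naked pair. Remove those values from r, t, v, x.
r's domain is down to {5}, so r = 5. Eliminate 5 elsewhere: v.
v's domain is down to {4}, so v = 4. Remove 4 from t, x.
So x = 1.

1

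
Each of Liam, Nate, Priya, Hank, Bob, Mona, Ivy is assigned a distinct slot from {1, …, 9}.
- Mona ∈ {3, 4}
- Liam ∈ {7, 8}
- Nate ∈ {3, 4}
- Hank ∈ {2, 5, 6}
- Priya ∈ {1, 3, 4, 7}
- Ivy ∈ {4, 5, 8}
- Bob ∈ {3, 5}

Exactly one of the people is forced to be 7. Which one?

Liam

Nate and Mona share exactly the 2 values {3, 4}; by pigeonhole those values go to them, so strike 3, 4 from Priya, Bob, Ivy.
That leaves Bob = 5. Strike 5 from Hank, Ivy.
Ivy has just one choice, so Ivy = 8. Strike 8 from Liam.
So 7 goes to Liam.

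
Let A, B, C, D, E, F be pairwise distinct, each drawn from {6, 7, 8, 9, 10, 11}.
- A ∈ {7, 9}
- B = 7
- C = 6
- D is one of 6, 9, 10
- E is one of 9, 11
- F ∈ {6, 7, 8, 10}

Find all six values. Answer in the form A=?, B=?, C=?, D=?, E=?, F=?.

B's domain is down to {7}, so B = 7. Remove 7 from A, F.
C must be 6 (only option left). Eliminate 6 elsewhere: D, F.
A has just one choice, so A = 9. Eliminate 9 elsewhere: D, E.
D has just one choice, so D = 10. Strike 10 from F.
E has just one choice, so E = 11.
F must be 8 (only option left).

A=9, B=7, C=6, D=10, E=11, F=8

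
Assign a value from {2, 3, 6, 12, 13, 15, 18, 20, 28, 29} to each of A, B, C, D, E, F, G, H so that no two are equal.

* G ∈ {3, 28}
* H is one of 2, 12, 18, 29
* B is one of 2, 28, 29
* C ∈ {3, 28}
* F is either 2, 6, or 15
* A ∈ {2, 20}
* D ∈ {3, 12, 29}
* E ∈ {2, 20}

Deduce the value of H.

18

The 2 variables A and E are confined to {2, 20}, which locks those values in; drop them from B, F, H.
The 2 variables C and G are confined to {3, 28}, which locks those values in; drop them from B, D.
B's domain is down to {29}, so B = 29. Remove 29 from D, H.
D must be 12 (only option left). Remove 12 from H.
So H = 18.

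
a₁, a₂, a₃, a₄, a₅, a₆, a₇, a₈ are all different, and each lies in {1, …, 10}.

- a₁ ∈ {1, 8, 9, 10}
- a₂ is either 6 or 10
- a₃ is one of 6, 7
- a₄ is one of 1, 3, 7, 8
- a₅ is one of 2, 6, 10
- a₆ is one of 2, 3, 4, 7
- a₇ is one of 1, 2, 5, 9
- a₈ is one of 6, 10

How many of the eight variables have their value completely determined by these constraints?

a₂ and a₈ share exactly the 2 values {6, 10}; by pigeonhole those values go to them, so strike 6, 10 from a₁, a₃, a₅.
That leaves a₃ = 7. Eliminate 7 elsewhere: a₄, a₆.
a₅ has just one choice, so a₅ = 2. Strike 2 from a₆, a₇.
Determined: a₃=7, a₅=2. The other variables each still have more than one consistent value. That makes 2.

2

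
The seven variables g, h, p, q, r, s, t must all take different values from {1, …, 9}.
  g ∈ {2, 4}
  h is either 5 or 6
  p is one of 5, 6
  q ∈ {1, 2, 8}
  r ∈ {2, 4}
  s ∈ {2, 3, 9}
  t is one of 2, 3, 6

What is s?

g and r between them cover only {2, 4} — a naked pair. Remove those values from q, s, t.
h and p between them cover only {5, 6} — a naked pair. Remove those values from t.
t has just one choice, so t = 3. Strike 3 from s.
So s = 9.

9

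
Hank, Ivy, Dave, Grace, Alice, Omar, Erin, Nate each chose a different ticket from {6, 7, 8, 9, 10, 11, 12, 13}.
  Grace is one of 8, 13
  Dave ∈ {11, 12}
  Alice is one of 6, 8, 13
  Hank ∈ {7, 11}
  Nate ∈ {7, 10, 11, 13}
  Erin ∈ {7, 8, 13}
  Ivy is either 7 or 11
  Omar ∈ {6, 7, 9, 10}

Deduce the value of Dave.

Among the 8 variables, 9 fits only Omar (and all 8 values in {6, 7, 8, 9, 10, 11, 12, 13} must be used), so Omar = 9.
Among the 7 still-open variables, 6 fits only Alice (and all 7 values in {6, 7, 8, 10, 11, 12, 13} must be used), so Alice = 6.
Among the 6 still-open variables, 10 fits only Nate (and all 6 values in {7, 8, 10, 11, 12, 13} must be used), so Nate = 10.
The 5 still-open variables draw from only 5 values {7, 8, 11, 12, 13}, so each is used; only Dave can be 12, hence Dave = 12.

12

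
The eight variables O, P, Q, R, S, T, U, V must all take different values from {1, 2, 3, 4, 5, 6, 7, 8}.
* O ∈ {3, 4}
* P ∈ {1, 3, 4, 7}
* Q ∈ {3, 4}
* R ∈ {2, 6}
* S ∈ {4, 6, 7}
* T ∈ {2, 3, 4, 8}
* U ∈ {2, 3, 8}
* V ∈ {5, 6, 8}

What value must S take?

7

Among the 8 variables, 1 fits only P (and all 8 values in {1, 2, 3, 4, 5, 6, 7, 8} must be used), so P = 1.
The 7 still-open variables draw from only 7 values {2, 3, 4, 5, 6, 7, 8}, so each is used; only V can be 5, hence V = 5.
The 6 still-open variables together cover exactly {2, 3, 4, 6, 7, 8} — 6 values for 6 variables — and 7 appears only in S's list, so S = 7.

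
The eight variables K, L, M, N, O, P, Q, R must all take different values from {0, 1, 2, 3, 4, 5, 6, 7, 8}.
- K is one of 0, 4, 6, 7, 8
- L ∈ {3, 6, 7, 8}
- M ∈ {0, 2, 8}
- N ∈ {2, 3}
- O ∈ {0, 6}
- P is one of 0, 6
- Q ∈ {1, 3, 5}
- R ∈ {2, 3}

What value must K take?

4

N and R share exactly the 2 values {2, 3}; by pigeonhole those values go to them, so strike 2, 3 from L, M, Q.
O and P between them cover only {0, 6} — a naked pair. Remove those values from K, L, M.
M's domain is down to {8}, so M = 8. Remove 8 from K, L.
L's domain is down to {7}, so L = 7. Remove 7 from K.
So K = 4.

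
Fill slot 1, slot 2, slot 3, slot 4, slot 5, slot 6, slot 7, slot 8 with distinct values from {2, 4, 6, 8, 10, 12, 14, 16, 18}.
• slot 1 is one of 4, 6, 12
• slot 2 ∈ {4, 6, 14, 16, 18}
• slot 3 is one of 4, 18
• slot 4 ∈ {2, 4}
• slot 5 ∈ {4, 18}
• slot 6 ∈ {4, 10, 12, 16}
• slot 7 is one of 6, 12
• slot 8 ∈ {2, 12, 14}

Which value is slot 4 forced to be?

The 8 variables draw from only 8 values {2, 4, 6, 10, 12, 14, 16, 18}, so each is used; only slot 6 can be 10, hence slot 6 = 10.
The 7 still-open variables draw from only 7 values {2, 4, 6, 12, 14, 16, 18}, so each is used; only slot 2 can be 16, hence slot 2 = 16.
The 6 still-open variables together cover exactly {2, 4, 6, 12, 14, 18} — 6 values for 6 variables — and 14 appears only in slot 8's list, so slot 8 = 14.
The 5 still-open variables draw from only 5 values {2, 4, 6, 12, 18}, so each is used; only slot 4 can be 2, hence slot 4 = 2.

2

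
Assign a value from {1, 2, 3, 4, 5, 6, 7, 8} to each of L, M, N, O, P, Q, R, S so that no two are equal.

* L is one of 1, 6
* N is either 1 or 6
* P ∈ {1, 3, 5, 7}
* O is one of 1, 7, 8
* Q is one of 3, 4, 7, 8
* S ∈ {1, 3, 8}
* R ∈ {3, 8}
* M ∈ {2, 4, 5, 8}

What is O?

The 8 variables together cover exactly {1, 2, 3, 4, 5, 6, 7, 8} — 8 values for 8 variables — and 2 appears only in M's list, so M = 2.
The 7 still-open variables together cover exactly {1, 3, 4, 5, 6, 7, 8} — 7 values for 7 variables — and 4 appears only in Q's list, so Q = 4.
The 6 still-open variables together cover exactly {1, 3, 5, 6, 7, 8} — 6 values for 6 variables — and 5 appears only in P's list, so P = 5.
The 5 still-open variables together cover exactly {1, 3, 6, 7, 8} — 5 values for 5 variables — and 7 appears only in O's list, so O = 7.

7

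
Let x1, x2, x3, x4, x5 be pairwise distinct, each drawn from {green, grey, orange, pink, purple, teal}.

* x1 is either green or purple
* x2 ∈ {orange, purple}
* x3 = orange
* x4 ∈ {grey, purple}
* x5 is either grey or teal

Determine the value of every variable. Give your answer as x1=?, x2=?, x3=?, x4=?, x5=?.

x1=green, x2=purple, x3=orange, x4=grey, x5=teal

x3's domain is down to {orange}, so x3 = orange. Eliminate orange elsewhere: x2.
x2 has just one choice, so x2 = purple. Strike purple from x1, x4.
That leaves x4 = grey. So x5 can't be grey.
x5 must be teal (only option left).
That leaves x1 = green.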